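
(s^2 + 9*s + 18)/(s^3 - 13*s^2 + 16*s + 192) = (s + 6)/(s^2 - 16*s + 64)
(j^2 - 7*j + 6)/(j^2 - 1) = (j - 6)/(j + 1)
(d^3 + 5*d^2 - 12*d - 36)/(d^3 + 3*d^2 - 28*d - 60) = (d - 3)/(d - 5)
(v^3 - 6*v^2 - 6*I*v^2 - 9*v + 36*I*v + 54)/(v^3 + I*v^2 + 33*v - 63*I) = (v - 6)/(v + 7*I)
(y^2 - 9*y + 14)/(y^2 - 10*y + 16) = (y - 7)/(y - 8)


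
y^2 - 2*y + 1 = (y - 1)^2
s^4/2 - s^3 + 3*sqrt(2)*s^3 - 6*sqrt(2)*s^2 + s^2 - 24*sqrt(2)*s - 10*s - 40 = (s - 4)*(s + 5*sqrt(2))*(sqrt(2)*s/2 + 1)*(sqrt(2)*s/2 + sqrt(2))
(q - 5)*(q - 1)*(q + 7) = q^3 + q^2 - 37*q + 35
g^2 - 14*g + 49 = (g - 7)^2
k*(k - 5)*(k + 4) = k^3 - k^2 - 20*k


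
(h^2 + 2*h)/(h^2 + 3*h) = (h + 2)/(h + 3)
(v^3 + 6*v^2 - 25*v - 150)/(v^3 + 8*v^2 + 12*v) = (v^2 - 25)/(v*(v + 2))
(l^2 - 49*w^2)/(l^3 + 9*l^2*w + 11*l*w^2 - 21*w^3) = (-l + 7*w)/(-l^2 - 2*l*w + 3*w^2)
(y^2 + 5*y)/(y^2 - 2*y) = (y + 5)/(y - 2)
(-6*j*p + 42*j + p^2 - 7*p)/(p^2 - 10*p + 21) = (-6*j + p)/(p - 3)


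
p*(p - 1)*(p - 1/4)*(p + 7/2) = p^4 + 9*p^3/4 - 33*p^2/8 + 7*p/8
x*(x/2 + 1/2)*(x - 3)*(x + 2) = x^4/2 - 7*x^2/2 - 3*x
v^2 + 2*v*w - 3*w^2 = (v - w)*(v + 3*w)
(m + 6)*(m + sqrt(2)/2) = m^2 + sqrt(2)*m/2 + 6*m + 3*sqrt(2)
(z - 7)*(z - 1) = z^2 - 8*z + 7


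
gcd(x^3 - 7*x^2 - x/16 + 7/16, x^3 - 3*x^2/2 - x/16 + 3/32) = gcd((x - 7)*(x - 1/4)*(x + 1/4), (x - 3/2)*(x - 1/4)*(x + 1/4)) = x^2 - 1/16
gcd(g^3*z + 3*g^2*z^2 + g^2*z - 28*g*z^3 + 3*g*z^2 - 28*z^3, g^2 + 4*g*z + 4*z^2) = 1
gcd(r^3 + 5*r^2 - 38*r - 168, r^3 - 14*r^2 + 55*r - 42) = r - 6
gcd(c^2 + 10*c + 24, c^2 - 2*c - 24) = c + 4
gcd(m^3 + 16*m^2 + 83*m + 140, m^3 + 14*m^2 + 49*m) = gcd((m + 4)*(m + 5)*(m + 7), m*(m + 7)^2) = m + 7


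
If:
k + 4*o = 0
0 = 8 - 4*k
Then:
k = 2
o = -1/2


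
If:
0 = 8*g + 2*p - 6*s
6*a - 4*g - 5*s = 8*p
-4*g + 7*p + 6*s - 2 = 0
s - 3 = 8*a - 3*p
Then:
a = -19/70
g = -83/140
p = 17/35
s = -22/35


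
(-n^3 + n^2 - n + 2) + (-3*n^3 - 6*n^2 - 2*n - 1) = -4*n^3 - 5*n^2 - 3*n + 1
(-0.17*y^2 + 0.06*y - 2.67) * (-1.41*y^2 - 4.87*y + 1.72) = 0.2397*y^4 + 0.7433*y^3 + 3.1801*y^2 + 13.1061*y - 4.5924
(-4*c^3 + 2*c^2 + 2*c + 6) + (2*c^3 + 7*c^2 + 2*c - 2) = -2*c^3 + 9*c^2 + 4*c + 4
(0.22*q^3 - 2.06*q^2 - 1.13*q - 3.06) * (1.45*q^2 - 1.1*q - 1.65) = 0.319*q^5 - 3.229*q^4 + 0.2645*q^3 + 0.205*q^2 + 5.2305*q + 5.049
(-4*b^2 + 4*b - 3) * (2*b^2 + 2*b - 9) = -8*b^4 + 38*b^2 - 42*b + 27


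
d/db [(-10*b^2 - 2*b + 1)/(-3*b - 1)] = 5*(6*b^2 + 4*b + 1)/(9*b^2 + 6*b + 1)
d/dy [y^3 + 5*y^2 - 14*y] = 3*y^2 + 10*y - 14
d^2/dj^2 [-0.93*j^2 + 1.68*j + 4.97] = -1.86000000000000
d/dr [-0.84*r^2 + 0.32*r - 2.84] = 0.32 - 1.68*r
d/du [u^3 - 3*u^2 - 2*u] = 3*u^2 - 6*u - 2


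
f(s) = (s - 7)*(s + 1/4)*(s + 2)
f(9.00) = 203.50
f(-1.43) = 5.67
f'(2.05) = -22.12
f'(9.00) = 142.25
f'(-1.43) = 4.47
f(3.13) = -67.10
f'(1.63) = -22.76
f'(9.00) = 142.25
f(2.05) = -46.11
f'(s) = (s - 7)*(s + 1/4) + (s - 7)*(s + 2) + (s + 1/4)*(s + 2)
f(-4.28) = -103.65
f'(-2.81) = 35.13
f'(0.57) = -19.69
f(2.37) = -53.01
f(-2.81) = -20.34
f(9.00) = 203.50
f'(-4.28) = 80.37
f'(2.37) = -20.91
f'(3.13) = -15.59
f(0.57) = -13.55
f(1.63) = -36.65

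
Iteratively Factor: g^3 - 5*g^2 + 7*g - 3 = (g - 1)*(g^2 - 4*g + 3) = (g - 3)*(g - 1)*(g - 1)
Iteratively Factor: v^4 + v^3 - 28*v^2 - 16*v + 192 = (v + 4)*(v^3 - 3*v^2 - 16*v + 48) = (v + 4)^2*(v^2 - 7*v + 12) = (v - 3)*(v + 4)^2*(v - 4)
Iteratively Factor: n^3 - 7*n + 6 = (n - 2)*(n^2 + 2*n - 3) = (n - 2)*(n + 3)*(n - 1)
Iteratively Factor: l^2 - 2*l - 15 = (l - 5)*(l + 3)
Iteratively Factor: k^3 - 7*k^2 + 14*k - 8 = (k - 1)*(k^2 - 6*k + 8) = (k - 2)*(k - 1)*(k - 4)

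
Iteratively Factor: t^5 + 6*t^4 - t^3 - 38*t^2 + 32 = (t - 2)*(t^4 + 8*t^3 + 15*t^2 - 8*t - 16) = (t - 2)*(t - 1)*(t^3 + 9*t^2 + 24*t + 16) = (t - 2)*(t - 1)*(t + 4)*(t^2 + 5*t + 4) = (t - 2)*(t - 1)*(t + 4)^2*(t + 1)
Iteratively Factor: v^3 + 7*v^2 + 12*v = (v)*(v^2 + 7*v + 12) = v*(v + 3)*(v + 4)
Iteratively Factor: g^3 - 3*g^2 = (g - 3)*(g^2) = g*(g - 3)*(g)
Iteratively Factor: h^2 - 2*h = (h - 2)*(h)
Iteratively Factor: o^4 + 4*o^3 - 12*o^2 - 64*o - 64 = (o + 4)*(o^3 - 12*o - 16) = (o - 4)*(o + 4)*(o^2 + 4*o + 4) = (o - 4)*(o + 2)*(o + 4)*(o + 2)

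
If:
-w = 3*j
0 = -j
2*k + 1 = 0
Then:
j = 0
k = -1/2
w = 0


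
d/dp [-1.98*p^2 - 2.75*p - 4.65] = -3.96*p - 2.75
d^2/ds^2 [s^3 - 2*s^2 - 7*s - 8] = 6*s - 4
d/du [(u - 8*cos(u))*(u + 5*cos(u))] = 3*u*sin(u) + 2*u + 40*sin(2*u) - 3*cos(u)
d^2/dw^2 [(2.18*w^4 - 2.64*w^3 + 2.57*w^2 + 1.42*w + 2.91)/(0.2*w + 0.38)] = (0.5232*w^4 + 2.43968*w^3 + 2.573664*w^2 - 2.287296*w + 0.759176)/(0.008*w^3 + 0.0456*w^2 + 0.08664*w + 0.054872)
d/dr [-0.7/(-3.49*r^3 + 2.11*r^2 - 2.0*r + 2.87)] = (-7.329*r^2 + 2.954*r - 1.4)/(3.49*r^3 - 2.11*r^2 + 2.0*r - 2.87)^2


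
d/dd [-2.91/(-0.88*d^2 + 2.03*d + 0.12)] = (5.9073 - 5.1216*d)/(-0.88*d^2 + 2.03*d + 0.12)^2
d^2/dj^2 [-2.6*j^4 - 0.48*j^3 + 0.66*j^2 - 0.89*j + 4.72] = -31.2*j^2 - 2.88*j + 1.32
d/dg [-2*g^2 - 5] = -4*g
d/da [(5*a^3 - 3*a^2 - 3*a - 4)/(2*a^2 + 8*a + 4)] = (5*a^4 + 40*a^3 + 21*a^2 - 4*a + 10)/(2*(a^4 + 8*a^3 + 20*a^2 + 16*a + 4))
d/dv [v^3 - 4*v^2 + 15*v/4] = 3*v^2 - 8*v + 15/4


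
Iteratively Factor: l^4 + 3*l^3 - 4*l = (l - 1)*(l^3 + 4*l^2 + 4*l) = (l - 1)*(l + 2)*(l^2 + 2*l) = l*(l - 1)*(l + 2)*(l + 2)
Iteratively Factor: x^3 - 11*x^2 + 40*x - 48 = (x - 3)*(x^2 - 8*x + 16) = (x - 4)*(x - 3)*(x - 4)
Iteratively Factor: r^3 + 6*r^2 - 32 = (r + 4)*(r^2 + 2*r - 8) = (r - 2)*(r + 4)*(r + 4)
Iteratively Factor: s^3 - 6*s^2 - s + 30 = (s + 2)*(s^2 - 8*s + 15) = (s - 5)*(s + 2)*(s - 3)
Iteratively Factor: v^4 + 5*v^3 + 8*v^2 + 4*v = (v)*(v^3 + 5*v^2 + 8*v + 4) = v*(v + 2)*(v^2 + 3*v + 2) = v*(v + 2)^2*(v + 1)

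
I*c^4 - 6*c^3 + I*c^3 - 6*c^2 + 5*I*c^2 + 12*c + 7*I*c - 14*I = (c - 1)*(c + 2)*(c + 7*I)*(I*c + 1)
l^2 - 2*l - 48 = (l - 8)*(l + 6)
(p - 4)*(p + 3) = p^2 - p - 12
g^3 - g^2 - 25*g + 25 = (g - 5)*(g - 1)*(g + 5)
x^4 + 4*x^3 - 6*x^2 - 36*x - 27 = (x - 3)*(x + 1)*(x + 3)^2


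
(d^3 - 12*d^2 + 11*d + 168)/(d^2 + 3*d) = d - 15 + 56/d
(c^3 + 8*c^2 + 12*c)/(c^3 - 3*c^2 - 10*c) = (c + 6)/(c - 5)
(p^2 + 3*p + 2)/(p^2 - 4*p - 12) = (p + 1)/(p - 6)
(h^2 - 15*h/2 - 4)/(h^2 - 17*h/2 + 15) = (2*h^2 - 15*h - 8)/(2*h^2 - 17*h + 30)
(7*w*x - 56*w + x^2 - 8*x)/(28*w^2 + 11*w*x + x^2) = (x - 8)/(4*w + x)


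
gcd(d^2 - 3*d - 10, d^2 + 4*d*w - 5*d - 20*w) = d - 5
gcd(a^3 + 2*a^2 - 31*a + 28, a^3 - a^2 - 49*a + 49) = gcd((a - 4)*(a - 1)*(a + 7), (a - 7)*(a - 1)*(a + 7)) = a^2 + 6*a - 7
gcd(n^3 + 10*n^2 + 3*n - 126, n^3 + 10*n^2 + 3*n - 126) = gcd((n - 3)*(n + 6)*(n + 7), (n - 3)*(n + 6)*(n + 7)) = n^3 + 10*n^2 + 3*n - 126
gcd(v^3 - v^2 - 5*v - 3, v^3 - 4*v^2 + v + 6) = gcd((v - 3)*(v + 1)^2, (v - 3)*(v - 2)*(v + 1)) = v^2 - 2*v - 3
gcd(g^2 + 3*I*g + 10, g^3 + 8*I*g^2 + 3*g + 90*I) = g + 5*I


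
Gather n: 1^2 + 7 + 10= 18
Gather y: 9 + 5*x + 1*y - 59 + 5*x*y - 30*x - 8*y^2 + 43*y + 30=-25*x - 8*y^2 + y*(5*x + 44) - 20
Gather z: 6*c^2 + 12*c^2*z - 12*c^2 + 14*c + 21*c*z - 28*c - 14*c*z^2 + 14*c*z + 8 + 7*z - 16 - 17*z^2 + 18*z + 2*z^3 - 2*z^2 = -6*c^2 - 14*c + 2*z^3 + z^2*(-14*c - 19) + z*(12*c^2 + 35*c + 25) - 8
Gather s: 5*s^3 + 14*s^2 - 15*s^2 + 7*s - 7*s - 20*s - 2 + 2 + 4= 5*s^3 - s^2 - 20*s + 4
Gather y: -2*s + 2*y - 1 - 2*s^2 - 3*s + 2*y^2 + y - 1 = -2*s^2 - 5*s + 2*y^2 + 3*y - 2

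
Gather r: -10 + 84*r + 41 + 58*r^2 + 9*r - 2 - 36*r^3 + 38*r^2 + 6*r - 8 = -36*r^3 + 96*r^2 + 99*r + 21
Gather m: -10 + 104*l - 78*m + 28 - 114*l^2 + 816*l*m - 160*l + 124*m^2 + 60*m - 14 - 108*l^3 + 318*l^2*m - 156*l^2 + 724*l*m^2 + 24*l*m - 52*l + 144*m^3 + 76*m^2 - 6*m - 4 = -108*l^3 - 270*l^2 - 108*l + 144*m^3 + m^2*(724*l + 200) + m*(318*l^2 + 840*l - 24)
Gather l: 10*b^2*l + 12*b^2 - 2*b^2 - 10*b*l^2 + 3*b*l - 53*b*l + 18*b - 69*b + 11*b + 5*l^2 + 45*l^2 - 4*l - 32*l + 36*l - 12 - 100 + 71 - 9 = 10*b^2 - 40*b + l^2*(50 - 10*b) + l*(10*b^2 - 50*b) - 50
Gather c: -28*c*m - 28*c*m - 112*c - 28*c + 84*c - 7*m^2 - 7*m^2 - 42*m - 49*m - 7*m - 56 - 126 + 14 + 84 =c*(-56*m - 56) - 14*m^2 - 98*m - 84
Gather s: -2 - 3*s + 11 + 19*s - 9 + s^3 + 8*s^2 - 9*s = s^3 + 8*s^2 + 7*s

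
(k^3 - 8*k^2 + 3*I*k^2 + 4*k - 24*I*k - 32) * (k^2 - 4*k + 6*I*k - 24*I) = k^5 - 12*k^4 + 9*I*k^4 + 18*k^3 - 108*I*k^3 + 168*k^2 + 312*I*k^2 - 448*k - 288*I*k + 768*I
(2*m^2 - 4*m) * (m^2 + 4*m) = 2*m^4 + 4*m^3 - 16*m^2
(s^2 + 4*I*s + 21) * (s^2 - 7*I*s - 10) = s^4 - 3*I*s^3 + 39*s^2 - 187*I*s - 210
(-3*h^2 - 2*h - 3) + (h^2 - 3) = -2*h^2 - 2*h - 6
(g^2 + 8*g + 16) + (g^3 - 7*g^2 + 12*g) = g^3 - 6*g^2 + 20*g + 16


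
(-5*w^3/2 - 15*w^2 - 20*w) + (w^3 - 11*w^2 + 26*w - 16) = -3*w^3/2 - 26*w^2 + 6*w - 16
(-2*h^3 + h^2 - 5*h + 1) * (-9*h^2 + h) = 18*h^5 - 11*h^4 + 46*h^3 - 14*h^2 + h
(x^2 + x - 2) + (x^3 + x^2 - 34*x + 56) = x^3 + 2*x^2 - 33*x + 54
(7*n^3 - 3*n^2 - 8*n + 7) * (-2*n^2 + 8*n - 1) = -14*n^5 + 62*n^4 - 15*n^3 - 75*n^2 + 64*n - 7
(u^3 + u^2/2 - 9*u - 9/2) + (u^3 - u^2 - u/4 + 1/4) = 2*u^3 - u^2/2 - 37*u/4 - 17/4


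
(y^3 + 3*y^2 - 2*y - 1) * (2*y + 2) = 2*y^4 + 8*y^3 + 2*y^2 - 6*y - 2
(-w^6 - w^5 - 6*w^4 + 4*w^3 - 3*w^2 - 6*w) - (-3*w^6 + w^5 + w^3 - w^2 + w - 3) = 2*w^6 - 2*w^5 - 6*w^4 + 3*w^3 - 2*w^2 - 7*w + 3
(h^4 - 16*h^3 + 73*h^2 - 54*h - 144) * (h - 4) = h^5 - 20*h^4 + 137*h^3 - 346*h^2 + 72*h + 576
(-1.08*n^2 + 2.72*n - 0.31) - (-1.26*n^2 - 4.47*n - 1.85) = 0.18*n^2 + 7.19*n + 1.54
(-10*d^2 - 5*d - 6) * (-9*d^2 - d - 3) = 90*d^4 + 55*d^3 + 89*d^2 + 21*d + 18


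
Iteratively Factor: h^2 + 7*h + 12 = (h + 4)*(h + 3)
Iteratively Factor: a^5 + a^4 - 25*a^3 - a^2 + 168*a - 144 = (a - 3)*(a^4 + 4*a^3 - 13*a^2 - 40*a + 48) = (a - 3)*(a + 4)*(a^3 - 13*a + 12) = (a - 3)^2*(a + 4)*(a^2 + 3*a - 4) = (a - 3)^2*(a + 4)^2*(a - 1)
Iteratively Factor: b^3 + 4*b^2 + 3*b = (b)*(b^2 + 4*b + 3) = b*(b + 3)*(b + 1)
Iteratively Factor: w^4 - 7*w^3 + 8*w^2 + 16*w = (w - 4)*(w^3 - 3*w^2 - 4*w) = (w - 4)*(w + 1)*(w^2 - 4*w) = (w - 4)^2*(w + 1)*(w)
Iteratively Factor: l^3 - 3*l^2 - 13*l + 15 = (l - 1)*(l^2 - 2*l - 15) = (l - 5)*(l - 1)*(l + 3)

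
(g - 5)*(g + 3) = g^2 - 2*g - 15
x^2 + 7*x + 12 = (x + 3)*(x + 4)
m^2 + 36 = (m - 6*I)*(m + 6*I)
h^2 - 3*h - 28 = (h - 7)*(h + 4)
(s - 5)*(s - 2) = s^2 - 7*s + 10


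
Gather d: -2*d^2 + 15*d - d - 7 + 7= -2*d^2 + 14*d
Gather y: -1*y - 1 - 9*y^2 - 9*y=-9*y^2 - 10*y - 1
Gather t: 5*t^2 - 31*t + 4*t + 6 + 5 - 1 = 5*t^2 - 27*t + 10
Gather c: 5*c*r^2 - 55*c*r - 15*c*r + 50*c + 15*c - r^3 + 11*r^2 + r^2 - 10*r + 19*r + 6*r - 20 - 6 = c*(5*r^2 - 70*r + 65) - r^3 + 12*r^2 + 15*r - 26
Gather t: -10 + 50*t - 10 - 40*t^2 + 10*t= -40*t^2 + 60*t - 20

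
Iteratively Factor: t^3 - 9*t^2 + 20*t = (t)*(t^2 - 9*t + 20) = t*(t - 5)*(t - 4)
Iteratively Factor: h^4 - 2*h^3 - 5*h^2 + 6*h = (h - 1)*(h^3 - h^2 - 6*h) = (h - 1)*(h + 2)*(h^2 - 3*h) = h*(h - 1)*(h + 2)*(h - 3)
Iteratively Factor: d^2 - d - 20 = (d + 4)*(d - 5)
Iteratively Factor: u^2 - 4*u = (u)*(u - 4)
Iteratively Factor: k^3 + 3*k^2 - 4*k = (k - 1)*(k^2 + 4*k) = (k - 1)*(k + 4)*(k)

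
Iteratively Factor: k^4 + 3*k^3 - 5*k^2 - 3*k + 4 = (k - 1)*(k^3 + 4*k^2 - k - 4) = (k - 1)*(k + 1)*(k^2 + 3*k - 4) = (k - 1)^2*(k + 1)*(k + 4)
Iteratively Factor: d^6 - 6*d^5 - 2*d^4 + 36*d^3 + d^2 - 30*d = (d + 1)*(d^5 - 7*d^4 + 5*d^3 + 31*d^2 - 30*d) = (d + 1)*(d + 2)*(d^4 - 9*d^3 + 23*d^2 - 15*d) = d*(d + 1)*(d + 2)*(d^3 - 9*d^2 + 23*d - 15) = d*(d - 5)*(d + 1)*(d + 2)*(d^2 - 4*d + 3) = d*(d - 5)*(d - 1)*(d + 1)*(d + 2)*(d - 3)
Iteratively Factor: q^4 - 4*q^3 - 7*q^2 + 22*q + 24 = (q - 3)*(q^3 - q^2 - 10*q - 8) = (q - 3)*(q + 2)*(q^2 - 3*q - 4) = (q - 4)*(q - 3)*(q + 2)*(q + 1)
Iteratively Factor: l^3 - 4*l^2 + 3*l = (l - 1)*(l^2 - 3*l) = l*(l - 1)*(l - 3)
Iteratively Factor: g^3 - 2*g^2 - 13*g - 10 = (g - 5)*(g^2 + 3*g + 2) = (g - 5)*(g + 2)*(g + 1)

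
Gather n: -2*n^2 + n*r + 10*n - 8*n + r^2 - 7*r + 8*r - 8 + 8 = -2*n^2 + n*(r + 2) + r^2 + r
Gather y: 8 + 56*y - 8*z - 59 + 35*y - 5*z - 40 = 91*y - 13*z - 91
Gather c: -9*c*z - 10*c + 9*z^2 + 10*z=c*(-9*z - 10) + 9*z^2 + 10*z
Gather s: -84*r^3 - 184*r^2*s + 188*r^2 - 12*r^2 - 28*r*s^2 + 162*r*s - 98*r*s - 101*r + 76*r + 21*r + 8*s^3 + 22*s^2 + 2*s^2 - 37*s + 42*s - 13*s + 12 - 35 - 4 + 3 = -84*r^3 + 176*r^2 - 4*r + 8*s^3 + s^2*(24 - 28*r) + s*(-184*r^2 + 64*r - 8) - 24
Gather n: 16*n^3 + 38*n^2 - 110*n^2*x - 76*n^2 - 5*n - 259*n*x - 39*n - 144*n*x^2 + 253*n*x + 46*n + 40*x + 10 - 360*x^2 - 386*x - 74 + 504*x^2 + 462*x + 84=16*n^3 + n^2*(-110*x - 38) + n*(-144*x^2 - 6*x + 2) + 144*x^2 + 116*x + 20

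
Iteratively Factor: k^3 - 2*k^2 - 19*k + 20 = (k - 1)*(k^2 - k - 20) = (k - 5)*(k - 1)*(k + 4)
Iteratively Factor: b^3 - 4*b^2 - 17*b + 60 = (b - 5)*(b^2 + b - 12) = (b - 5)*(b - 3)*(b + 4)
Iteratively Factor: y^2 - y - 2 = (y - 2)*(y + 1)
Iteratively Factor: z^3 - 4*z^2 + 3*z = (z - 3)*(z^2 - z) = z*(z - 3)*(z - 1)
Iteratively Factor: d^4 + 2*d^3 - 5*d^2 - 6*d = (d + 1)*(d^3 + d^2 - 6*d) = (d - 2)*(d + 1)*(d^2 + 3*d) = d*(d - 2)*(d + 1)*(d + 3)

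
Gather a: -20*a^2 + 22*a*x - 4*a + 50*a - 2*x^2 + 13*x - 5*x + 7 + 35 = -20*a^2 + a*(22*x + 46) - 2*x^2 + 8*x + 42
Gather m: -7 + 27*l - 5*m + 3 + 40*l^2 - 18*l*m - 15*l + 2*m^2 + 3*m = 40*l^2 + 12*l + 2*m^2 + m*(-18*l - 2) - 4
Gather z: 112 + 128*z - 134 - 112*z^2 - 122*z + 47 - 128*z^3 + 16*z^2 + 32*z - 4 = -128*z^3 - 96*z^2 + 38*z + 21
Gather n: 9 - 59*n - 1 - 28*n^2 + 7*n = -28*n^2 - 52*n + 8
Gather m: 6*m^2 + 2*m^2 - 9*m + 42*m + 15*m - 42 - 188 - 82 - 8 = 8*m^2 + 48*m - 320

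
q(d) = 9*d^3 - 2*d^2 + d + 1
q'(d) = 27*d^2 - 4*d + 1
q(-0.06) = 0.93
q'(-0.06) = 1.34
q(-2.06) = -88.22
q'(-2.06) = 123.82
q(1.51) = 28.94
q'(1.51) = 56.52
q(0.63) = 3.09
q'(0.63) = 9.20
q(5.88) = 1767.41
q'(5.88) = 910.99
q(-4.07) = -642.97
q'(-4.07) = 464.53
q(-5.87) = -1894.14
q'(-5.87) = 954.82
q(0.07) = 1.06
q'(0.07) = 0.85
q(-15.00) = -30839.00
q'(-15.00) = 6136.00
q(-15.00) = -30839.00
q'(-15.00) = 6136.00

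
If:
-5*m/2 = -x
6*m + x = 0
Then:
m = 0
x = 0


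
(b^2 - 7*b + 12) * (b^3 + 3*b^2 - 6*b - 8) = b^5 - 4*b^4 - 15*b^3 + 70*b^2 - 16*b - 96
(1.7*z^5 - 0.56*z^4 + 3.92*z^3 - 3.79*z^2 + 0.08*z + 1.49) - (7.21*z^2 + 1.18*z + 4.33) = 1.7*z^5 - 0.56*z^4 + 3.92*z^3 - 11.0*z^2 - 1.1*z - 2.84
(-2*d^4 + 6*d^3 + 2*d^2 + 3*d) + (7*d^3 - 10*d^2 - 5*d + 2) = -2*d^4 + 13*d^3 - 8*d^2 - 2*d + 2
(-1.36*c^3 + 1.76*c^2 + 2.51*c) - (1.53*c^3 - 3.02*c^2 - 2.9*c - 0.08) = -2.89*c^3 + 4.78*c^2 + 5.41*c + 0.08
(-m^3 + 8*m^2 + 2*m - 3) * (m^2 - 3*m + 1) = -m^5 + 11*m^4 - 23*m^3 - m^2 + 11*m - 3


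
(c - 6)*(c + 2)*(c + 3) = c^3 - c^2 - 24*c - 36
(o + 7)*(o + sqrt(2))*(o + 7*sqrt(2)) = o^3 + 7*o^2 + 8*sqrt(2)*o^2 + 14*o + 56*sqrt(2)*o + 98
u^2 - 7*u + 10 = (u - 5)*(u - 2)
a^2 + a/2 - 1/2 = (a - 1/2)*(a + 1)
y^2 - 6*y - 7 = (y - 7)*(y + 1)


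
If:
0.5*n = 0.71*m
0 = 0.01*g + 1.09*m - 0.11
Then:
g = 11.0 - 76.7605633802817*n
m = 0.704225352112676*n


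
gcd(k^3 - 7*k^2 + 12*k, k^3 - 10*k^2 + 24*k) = k^2 - 4*k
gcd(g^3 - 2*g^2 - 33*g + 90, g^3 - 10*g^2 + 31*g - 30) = g^2 - 8*g + 15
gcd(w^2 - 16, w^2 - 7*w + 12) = w - 4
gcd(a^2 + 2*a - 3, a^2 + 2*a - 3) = a^2 + 2*a - 3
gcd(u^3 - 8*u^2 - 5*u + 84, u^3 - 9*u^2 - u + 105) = u^2 - 4*u - 21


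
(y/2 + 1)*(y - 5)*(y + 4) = y^3/2 + y^2/2 - 11*y - 20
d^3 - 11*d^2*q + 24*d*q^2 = d*(d - 8*q)*(d - 3*q)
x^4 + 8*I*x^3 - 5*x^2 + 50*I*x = x*(x - 2*I)*(x + 5*I)^2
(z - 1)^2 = z^2 - 2*z + 1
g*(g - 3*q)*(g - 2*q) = g^3 - 5*g^2*q + 6*g*q^2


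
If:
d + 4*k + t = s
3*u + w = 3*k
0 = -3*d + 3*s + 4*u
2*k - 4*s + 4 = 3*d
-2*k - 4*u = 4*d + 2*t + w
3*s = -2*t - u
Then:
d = 44/339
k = 212/339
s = 412/339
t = -160/113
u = -92/113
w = 488/113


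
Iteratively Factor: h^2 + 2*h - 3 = (h + 3)*(h - 1)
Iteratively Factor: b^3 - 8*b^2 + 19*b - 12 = (b - 4)*(b^2 - 4*b + 3) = (b - 4)*(b - 3)*(b - 1)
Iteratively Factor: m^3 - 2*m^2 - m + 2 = (m - 2)*(m^2 - 1) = (m - 2)*(m + 1)*(m - 1)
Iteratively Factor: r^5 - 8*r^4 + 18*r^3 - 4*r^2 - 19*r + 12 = (r + 1)*(r^4 - 9*r^3 + 27*r^2 - 31*r + 12) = (r - 1)*(r + 1)*(r^3 - 8*r^2 + 19*r - 12) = (r - 4)*(r - 1)*(r + 1)*(r^2 - 4*r + 3) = (r - 4)*(r - 1)^2*(r + 1)*(r - 3)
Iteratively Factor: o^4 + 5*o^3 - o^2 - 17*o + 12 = (o - 1)*(o^3 + 6*o^2 + 5*o - 12) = (o - 1)*(o + 4)*(o^2 + 2*o - 3) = (o - 1)^2*(o + 4)*(o + 3)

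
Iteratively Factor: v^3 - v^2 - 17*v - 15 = (v - 5)*(v^2 + 4*v + 3) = (v - 5)*(v + 3)*(v + 1)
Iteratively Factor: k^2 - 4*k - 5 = (k - 5)*(k + 1)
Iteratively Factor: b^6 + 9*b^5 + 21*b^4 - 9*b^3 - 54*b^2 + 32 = (b + 4)*(b^5 + 5*b^4 + b^3 - 13*b^2 - 2*b + 8) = (b - 1)*(b + 4)*(b^4 + 6*b^3 + 7*b^2 - 6*b - 8) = (b - 1)*(b + 4)^2*(b^3 + 2*b^2 - b - 2) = (b - 1)^2*(b + 4)^2*(b^2 + 3*b + 2) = (b - 1)^2*(b + 2)*(b + 4)^2*(b + 1)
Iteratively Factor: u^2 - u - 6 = (u + 2)*(u - 3)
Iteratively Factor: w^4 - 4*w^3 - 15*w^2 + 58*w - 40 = (w + 4)*(w^3 - 8*w^2 + 17*w - 10) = (w - 1)*(w + 4)*(w^2 - 7*w + 10) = (w - 2)*(w - 1)*(w + 4)*(w - 5)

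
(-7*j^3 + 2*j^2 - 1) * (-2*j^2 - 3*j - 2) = 14*j^5 + 17*j^4 + 8*j^3 - 2*j^2 + 3*j + 2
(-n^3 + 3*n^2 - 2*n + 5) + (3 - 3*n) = -n^3 + 3*n^2 - 5*n + 8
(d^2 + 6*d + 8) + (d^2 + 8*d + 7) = 2*d^2 + 14*d + 15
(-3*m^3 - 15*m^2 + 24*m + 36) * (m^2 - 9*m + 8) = -3*m^5 + 12*m^4 + 135*m^3 - 300*m^2 - 132*m + 288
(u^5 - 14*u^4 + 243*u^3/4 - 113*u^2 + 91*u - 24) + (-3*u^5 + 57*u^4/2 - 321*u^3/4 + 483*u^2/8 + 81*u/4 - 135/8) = -2*u^5 + 29*u^4/2 - 39*u^3/2 - 421*u^2/8 + 445*u/4 - 327/8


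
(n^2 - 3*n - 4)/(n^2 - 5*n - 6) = (n - 4)/(n - 6)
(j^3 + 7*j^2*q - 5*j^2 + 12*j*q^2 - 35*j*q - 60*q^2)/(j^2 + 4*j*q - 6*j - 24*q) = (j^2 + 3*j*q - 5*j - 15*q)/(j - 6)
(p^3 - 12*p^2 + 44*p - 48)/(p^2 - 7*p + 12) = (p^2 - 8*p + 12)/(p - 3)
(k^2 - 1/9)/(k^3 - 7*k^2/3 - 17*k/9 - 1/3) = (3*k - 1)/(3*k^2 - 8*k - 3)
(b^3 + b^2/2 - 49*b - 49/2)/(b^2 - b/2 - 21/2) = (-2*b^3 - b^2 + 98*b + 49)/(-2*b^2 + b + 21)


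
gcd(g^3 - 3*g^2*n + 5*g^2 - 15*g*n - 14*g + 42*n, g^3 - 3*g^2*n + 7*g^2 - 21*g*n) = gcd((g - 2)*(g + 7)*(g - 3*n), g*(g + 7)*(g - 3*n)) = g^2 - 3*g*n + 7*g - 21*n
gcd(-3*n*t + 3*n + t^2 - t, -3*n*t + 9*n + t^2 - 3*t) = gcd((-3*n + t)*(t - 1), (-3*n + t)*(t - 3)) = -3*n + t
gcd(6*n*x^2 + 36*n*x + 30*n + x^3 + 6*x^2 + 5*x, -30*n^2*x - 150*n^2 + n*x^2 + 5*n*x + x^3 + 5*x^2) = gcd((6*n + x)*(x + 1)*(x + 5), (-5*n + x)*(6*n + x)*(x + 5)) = 6*n*x + 30*n + x^2 + 5*x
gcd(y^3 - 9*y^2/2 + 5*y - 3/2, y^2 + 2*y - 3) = y - 1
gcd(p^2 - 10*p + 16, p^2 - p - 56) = p - 8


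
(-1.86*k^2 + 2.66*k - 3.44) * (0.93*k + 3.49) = -1.7298*k^3 - 4.0176*k^2 + 6.0842*k - 12.0056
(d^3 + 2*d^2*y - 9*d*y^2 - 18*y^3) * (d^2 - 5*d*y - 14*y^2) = d^5 - 3*d^4*y - 33*d^3*y^2 - d^2*y^3 + 216*d*y^4 + 252*y^5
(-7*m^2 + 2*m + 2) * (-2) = 14*m^2 - 4*m - 4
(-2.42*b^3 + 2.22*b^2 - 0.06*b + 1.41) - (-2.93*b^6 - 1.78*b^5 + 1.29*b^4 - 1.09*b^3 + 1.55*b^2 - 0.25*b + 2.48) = 2.93*b^6 + 1.78*b^5 - 1.29*b^4 - 1.33*b^3 + 0.67*b^2 + 0.19*b - 1.07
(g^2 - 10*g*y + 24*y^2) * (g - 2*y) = g^3 - 12*g^2*y + 44*g*y^2 - 48*y^3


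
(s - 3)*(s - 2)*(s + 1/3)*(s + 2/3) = s^4 - 4*s^3 + 11*s^2/9 + 44*s/9 + 4/3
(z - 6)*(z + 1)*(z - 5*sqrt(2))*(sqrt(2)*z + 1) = sqrt(2)*z^4 - 9*z^3 - 5*sqrt(2)*z^3 - 11*sqrt(2)*z^2 + 45*z^2 + 25*sqrt(2)*z + 54*z + 30*sqrt(2)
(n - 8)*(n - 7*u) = n^2 - 7*n*u - 8*n + 56*u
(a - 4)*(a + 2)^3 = a^4 + 2*a^3 - 12*a^2 - 40*a - 32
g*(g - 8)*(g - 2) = g^3 - 10*g^2 + 16*g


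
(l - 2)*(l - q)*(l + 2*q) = l^3 + l^2*q - 2*l^2 - 2*l*q^2 - 2*l*q + 4*q^2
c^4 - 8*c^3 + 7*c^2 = c^2*(c - 7)*(c - 1)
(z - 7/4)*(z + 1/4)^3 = z^4 - z^3 - 9*z^2/8 - 5*z/16 - 7/256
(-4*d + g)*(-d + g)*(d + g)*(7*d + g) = 28*d^4 - 3*d^3*g - 29*d^2*g^2 + 3*d*g^3 + g^4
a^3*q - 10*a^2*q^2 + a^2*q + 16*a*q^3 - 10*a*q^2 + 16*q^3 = (a - 8*q)*(a - 2*q)*(a*q + q)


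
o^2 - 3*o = o*(o - 3)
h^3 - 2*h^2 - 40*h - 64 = (h - 8)*(h + 2)*(h + 4)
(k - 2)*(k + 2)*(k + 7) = k^3 + 7*k^2 - 4*k - 28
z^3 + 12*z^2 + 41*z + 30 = (z + 1)*(z + 5)*(z + 6)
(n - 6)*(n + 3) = n^2 - 3*n - 18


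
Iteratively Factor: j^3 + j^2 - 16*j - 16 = (j + 1)*(j^2 - 16) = (j - 4)*(j + 1)*(j + 4)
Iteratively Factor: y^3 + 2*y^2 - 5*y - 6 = (y - 2)*(y^2 + 4*y + 3) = (y - 2)*(y + 1)*(y + 3)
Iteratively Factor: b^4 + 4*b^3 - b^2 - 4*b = (b - 1)*(b^3 + 5*b^2 + 4*b) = b*(b - 1)*(b^2 + 5*b + 4) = b*(b - 1)*(b + 4)*(b + 1)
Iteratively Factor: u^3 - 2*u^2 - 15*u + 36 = (u - 3)*(u^2 + u - 12) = (u - 3)*(u + 4)*(u - 3)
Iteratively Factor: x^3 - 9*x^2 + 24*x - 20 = (x - 5)*(x^2 - 4*x + 4) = (x - 5)*(x - 2)*(x - 2)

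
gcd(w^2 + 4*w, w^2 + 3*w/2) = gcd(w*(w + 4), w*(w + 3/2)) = w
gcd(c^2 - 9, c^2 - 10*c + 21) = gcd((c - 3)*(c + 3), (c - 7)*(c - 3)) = c - 3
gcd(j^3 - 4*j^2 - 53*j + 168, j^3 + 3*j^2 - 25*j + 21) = j^2 + 4*j - 21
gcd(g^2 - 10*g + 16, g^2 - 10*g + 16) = g^2 - 10*g + 16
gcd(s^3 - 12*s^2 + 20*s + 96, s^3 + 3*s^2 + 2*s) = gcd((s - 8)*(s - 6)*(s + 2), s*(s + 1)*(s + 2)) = s + 2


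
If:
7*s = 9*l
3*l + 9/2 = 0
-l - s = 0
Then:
No Solution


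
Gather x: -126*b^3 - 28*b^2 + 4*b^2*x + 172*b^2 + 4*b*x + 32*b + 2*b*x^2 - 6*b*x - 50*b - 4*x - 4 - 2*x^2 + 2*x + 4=-126*b^3 + 144*b^2 - 18*b + x^2*(2*b - 2) + x*(4*b^2 - 2*b - 2)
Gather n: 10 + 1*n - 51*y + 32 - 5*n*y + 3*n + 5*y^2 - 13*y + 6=n*(4 - 5*y) + 5*y^2 - 64*y + 48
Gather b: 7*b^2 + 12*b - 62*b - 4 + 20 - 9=7*b^2 - 50*b + 7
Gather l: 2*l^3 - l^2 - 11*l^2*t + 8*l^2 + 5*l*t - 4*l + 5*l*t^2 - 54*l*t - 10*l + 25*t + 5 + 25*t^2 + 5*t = 2*l^3 + l^2*(7 - 11*t) + l*(5*t^2 - 49*t - 14) + 25*t^2 + 30*t + 5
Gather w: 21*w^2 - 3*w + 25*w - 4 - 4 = 21*w^2 + 22*w - 8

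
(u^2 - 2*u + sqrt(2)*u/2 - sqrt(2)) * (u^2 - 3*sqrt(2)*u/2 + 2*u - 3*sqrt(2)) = u^4 - sqrt(2)*u^3 - 11*u^2/2 + 4*sqrt(2)*u + 6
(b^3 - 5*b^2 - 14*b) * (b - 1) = b^4 - 6*b^3 - 9*b^2 + 14*b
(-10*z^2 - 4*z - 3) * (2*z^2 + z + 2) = -20*z^4 - 18*z^3 - 30*z^2 - 11*z - 6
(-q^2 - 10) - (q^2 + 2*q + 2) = -2*q^2 - 2*q - 12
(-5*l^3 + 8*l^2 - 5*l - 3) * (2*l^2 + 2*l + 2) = -10*l^5 + 6*l^4 - 4*l^3 - 16*l - 6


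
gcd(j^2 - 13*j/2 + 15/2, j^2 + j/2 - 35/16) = 1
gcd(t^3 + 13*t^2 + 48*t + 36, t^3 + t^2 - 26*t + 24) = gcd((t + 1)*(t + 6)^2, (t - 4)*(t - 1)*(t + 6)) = t + 6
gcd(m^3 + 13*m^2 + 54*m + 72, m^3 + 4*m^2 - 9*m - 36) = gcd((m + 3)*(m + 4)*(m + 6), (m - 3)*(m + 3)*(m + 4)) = m^2 + 7*m + 12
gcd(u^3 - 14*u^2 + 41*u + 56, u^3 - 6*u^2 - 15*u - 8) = u^2 - 7*u - 8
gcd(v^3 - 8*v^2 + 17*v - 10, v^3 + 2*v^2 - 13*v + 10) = v^2 - 3*v + 2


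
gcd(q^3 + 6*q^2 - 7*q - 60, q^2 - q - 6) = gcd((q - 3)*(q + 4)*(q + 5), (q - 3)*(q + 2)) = q - 3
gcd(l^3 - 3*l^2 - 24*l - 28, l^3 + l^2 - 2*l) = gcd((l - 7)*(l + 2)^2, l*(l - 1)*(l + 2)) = l + 2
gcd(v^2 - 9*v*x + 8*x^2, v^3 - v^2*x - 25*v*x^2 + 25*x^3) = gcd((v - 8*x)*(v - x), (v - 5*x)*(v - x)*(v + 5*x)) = -v + x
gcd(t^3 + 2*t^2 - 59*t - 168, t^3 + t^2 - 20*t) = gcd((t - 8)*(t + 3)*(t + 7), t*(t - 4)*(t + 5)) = 1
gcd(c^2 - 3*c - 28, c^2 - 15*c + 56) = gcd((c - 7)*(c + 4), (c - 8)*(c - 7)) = c - 7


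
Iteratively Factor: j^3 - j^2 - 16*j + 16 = (j + 4)*(j^2 - 5*j + 4) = (j - 1)*(j + 4)*(j - 4)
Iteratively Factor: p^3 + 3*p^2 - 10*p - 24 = (p + 4)*(p^2 - p - 6) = (p - 3)*(p + 4)*(p + 2)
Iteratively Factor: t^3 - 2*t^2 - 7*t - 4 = (t + 1)*(t^2 - 3*t - 4) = (t + 1)^2*(t - 4)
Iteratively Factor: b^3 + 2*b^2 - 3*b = (b)*(b^2 + 2*b - 3) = b*(b - 1)*(b + 3)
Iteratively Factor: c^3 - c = (c + 1)*(c^2 - c) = (c - 1)*(c + 1)*(c)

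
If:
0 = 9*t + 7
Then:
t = -7/9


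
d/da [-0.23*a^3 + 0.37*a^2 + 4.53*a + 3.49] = -0.69*a^2 + 0.74*a + 4.53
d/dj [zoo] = 0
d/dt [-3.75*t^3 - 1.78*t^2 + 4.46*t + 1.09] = -11.25*t^2 - 3.56*t + 4.46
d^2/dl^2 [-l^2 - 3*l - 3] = -2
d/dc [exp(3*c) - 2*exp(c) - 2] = (3*exp(2*c) - 2)*exp(c)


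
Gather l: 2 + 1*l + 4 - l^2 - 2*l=-l^2 - l + 6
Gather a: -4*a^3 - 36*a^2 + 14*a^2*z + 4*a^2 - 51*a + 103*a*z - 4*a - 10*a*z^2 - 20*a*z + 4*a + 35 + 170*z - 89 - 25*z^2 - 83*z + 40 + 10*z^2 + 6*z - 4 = -4*a^3 + a^2*(14*z - 32) + a*(-10*z^2 + 83*z - 51) - 15*z^2 + 93*z - 18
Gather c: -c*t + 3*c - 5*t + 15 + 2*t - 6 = c*(3 - t) - 3*t + 9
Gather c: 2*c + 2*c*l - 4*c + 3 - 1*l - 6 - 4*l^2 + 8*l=c*(2*l - 2) - 4*l^2 + 7*l - 3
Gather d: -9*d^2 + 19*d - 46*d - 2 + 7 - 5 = -9*d^2 - 27*d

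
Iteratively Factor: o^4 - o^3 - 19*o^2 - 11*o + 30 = (o + 3)*(o^3 - 4*o^2 - 7*o + 10) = (o - 1)*(o + 3)*(o^2 - 3*o - 10) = (o - 5)*(o - 1)*(o + 3)*(o + 2)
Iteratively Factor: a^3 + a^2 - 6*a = (a - 2)*(a^2 + 3*a) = (a - 2)*(a + 3)*(a)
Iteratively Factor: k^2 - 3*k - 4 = (k - 4)*(k + 1)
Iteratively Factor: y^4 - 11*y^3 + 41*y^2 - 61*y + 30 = (y - 5)*(y^3 - 6*y^2 + 11*y - 6) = (y - 5)*(y - 2)*(y^2 - 4*y + 3) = (y - 5)*(y - 2)*(y - 1)*(y - 3)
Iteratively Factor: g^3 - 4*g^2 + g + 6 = (g - 2)*(g^2 - 2*g - 3) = (g - 2)*(g + 1)*(g - 3)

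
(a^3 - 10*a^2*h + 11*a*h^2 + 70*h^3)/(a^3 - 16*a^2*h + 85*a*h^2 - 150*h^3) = (a^2 - 5*a*h - 14*h^2)/(a^2 - 11*a*h + 30*h^2)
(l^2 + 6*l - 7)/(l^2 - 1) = (l + 7)/(l + 1)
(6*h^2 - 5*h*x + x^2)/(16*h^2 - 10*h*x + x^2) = (-3*h + x)/(-8*h + x)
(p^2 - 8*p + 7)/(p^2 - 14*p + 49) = (p - 1)/(p - 7)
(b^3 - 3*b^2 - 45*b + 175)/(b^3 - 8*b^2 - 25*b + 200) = (b^2 + 2*b - 35)/(b^2 - 3*b - 40)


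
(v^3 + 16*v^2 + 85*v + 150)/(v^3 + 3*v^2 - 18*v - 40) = (v^2 + 11*v + 30)/(v^2 - 2*v - 8)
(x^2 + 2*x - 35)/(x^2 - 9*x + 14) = (x^2 + 2*x - 35)/(x^2 - 9*x + 14)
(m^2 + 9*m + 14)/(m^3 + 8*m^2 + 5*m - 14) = 1/(m - 1)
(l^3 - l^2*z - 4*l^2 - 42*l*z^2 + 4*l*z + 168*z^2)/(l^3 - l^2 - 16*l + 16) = (l^2 - l*z - 42*z^2)/(l^2 + 3*l - 4)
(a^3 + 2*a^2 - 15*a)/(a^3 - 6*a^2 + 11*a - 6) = a*(a + 5)/(a^2 - 3*a + 2)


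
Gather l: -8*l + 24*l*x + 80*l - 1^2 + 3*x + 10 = l*(24*x + 72) + 3*x + 9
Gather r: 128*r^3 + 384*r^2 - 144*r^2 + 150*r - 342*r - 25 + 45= 128*r^3 + 240*r^2 - 192*r + 20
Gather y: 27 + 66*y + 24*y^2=24*y^2 + 66*y + 27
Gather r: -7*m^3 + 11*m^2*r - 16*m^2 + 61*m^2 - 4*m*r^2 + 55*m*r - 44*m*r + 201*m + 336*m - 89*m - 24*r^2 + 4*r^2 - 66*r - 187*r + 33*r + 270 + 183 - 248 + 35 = -7*m^3 + 45*m^2 + 448*m + r^2*(-4*m - 20) + r*(11*m^2 + 11*m - 220) + 240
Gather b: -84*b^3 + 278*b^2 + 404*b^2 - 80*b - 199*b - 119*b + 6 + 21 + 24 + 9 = -84*b^3 + 682*b^2 - 398*b + 60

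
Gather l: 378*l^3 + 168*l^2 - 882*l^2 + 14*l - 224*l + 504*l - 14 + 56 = 378*l^3 - 714*l^2 + 294*l + 42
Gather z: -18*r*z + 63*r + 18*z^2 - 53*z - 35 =63*r + 18*z^2 + z*(-18*r - 53) - 35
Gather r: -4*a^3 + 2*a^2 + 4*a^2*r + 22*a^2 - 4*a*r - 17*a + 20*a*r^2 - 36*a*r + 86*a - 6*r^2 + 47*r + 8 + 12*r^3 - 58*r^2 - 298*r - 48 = -4*a^3 + 24*a^2 + 69*a + 12*r^3 + r^2*(20*a - 64) + r*(4*a^2 - 40*a - 251) - 40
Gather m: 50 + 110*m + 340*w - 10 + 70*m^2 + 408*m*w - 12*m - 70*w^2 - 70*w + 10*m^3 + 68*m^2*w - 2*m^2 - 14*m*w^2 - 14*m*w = 10*m^3 + m^2*(68*w + 68) + m*(-14*w^2 + 394*w + 98) - 70*w^2 + 270*w + 40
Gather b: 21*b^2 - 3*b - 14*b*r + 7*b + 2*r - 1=21*b^2 + b*(4 - 14*r) + 2*r - 1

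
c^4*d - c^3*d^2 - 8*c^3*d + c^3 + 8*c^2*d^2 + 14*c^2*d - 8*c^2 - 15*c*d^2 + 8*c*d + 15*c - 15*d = (c - 5)*(c - 3)*(c - d)*(c*d + 1)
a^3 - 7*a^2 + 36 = (a - 6)*(a - 3)*(a + 2)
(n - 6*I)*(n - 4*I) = n^2 - 10*I*n - 24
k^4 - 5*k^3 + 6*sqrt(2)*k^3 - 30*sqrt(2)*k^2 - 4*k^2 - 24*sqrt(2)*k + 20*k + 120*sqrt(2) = (k - 5)*(k - 2)*(k + 2)*(k + 6*sqrt(2))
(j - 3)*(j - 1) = j^2 - 4*j + 3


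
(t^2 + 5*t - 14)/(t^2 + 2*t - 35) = (t - 2)/(t - 5)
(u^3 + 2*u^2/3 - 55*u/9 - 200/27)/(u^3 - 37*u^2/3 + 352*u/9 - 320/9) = (9*u^2 + 30*u + 25)/(3*(3*u^2 - 29*u + 40))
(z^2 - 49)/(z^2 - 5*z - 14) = (z + 7)/(z + 2)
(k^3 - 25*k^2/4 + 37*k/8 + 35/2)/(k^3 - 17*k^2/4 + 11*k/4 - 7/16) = 2*(4*k^2 - 11*k - 20)/(8*k^2 - 6*k + 1)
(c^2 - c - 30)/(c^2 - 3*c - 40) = (c - 6)/(c - 8)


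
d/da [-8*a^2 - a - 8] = -16*a - 1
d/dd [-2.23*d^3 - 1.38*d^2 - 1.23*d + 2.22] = -6.69*d^2 - 2.76*d - 1.23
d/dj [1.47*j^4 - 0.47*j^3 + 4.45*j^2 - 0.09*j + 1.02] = 5.88*j^3 - 1.41*j^2 + 8.9*j - 0.09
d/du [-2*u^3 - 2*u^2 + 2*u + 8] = -6*u^2 - 4*u + 2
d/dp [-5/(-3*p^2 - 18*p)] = 10*(-p - 3)/(3*p^2*(p + 6)^2)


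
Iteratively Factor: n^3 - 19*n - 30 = (n - 5)*(n^2 + 5*n + 6) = (n - 5)*(n + 2)*(n + 3)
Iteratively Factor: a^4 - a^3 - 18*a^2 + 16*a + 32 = (a - 2)*(a^3 + a^2 - 16*a - 16) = (a - 2)*(a + 1)*(a^2 - 16) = (a - 2)*(a + 1)*(a + 4)*(a - 4)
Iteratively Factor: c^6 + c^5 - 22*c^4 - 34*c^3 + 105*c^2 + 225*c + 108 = (c - 3)*(c^5 + 4*c^4 - 10*c^3 - 64*c^2 - 87*c - 36) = (c - 3)*(c + 3)*(c^4 + c^3 - 13*c^2 - 25*c - 12) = (c - 3)*(c + 1)*(c + 3)*(c^3 - 13*c - 12) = (c - 3)*(c + 1)*(c + 3)^2*(c^2 - 3*c - 4) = (c - 3)*(c + 1)^2*(c + 3)^2*(c - 4)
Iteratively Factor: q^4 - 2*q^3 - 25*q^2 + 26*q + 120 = (q + 4)*(q^3 - 6*q^2 - q + 30) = (q - 5)*(q + 4)*(q^2 - q - 6) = (q - 5)*(q + 2)*(q + 4)*(q - 3)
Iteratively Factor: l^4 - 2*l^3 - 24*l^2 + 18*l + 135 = (l + 3)*(l^3 - 5*l^2 - 9*l + 45) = (l - 3)*(l + 3)*(l^2 - 2*l - 15) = (l - 3)*(l + 3)^2*(l - 5)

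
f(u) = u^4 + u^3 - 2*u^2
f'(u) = 4*u^3 + 3*u^2 - 4*u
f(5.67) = 1151.54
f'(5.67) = 802.90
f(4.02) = 293.80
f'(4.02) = 292.26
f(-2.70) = 18.88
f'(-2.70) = -46.06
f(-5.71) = 811.65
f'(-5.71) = -624.03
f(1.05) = 0.17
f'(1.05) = 3.74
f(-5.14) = 509.36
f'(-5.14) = -443.37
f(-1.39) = -2.82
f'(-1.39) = 0.61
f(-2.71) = 19.35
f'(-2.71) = -46.74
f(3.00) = 90.00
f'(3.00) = 123.00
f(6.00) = 1440.00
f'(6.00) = 948.00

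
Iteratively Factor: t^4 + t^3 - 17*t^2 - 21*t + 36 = (t - 1)*(t^3 + 2*t^2 - 15*t - 36) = (t - 1)*(t + 3)*(t^2 - t - 12) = (t - 4)*(t - 1)*(t + 3)*(t + 3)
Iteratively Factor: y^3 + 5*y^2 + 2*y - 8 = (y + 4)*(y^2 + y - 2) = (y - 1)*(y + 4)*(y + 2)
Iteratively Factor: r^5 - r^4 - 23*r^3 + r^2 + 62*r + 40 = (r - 5)*(r^4 + 4*r^3 - 3*r^2 - 14*r - 8) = (r - 5)*(r + 1)*(r^3 + 3*r^2 - 6*r - 8) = (r - 5)*(r + 1)*(r + 4)*(r^2 - r - 2) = (r - 5)*(r - 2)*(r + 1)*(r + 4)*(r + 1)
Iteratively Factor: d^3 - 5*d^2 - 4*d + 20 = (d - 5)*(d^2 - 4) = (d - 5)*(d - 2)*(d + 2)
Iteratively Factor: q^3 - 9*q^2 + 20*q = (q)*(q^2 - 9*q + 20) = q*(q - 4)*(q - 5)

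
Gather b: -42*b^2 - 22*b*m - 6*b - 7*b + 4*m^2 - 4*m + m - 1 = -42*b^2 + b*(-22*m - 13) + 4*m^2 - 3*m - 1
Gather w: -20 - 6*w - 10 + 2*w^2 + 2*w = 2*w^2 - 4*w - 30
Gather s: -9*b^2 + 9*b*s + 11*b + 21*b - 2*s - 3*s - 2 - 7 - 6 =-9*b^2 + 32*b + s*(9*b - 5) - 15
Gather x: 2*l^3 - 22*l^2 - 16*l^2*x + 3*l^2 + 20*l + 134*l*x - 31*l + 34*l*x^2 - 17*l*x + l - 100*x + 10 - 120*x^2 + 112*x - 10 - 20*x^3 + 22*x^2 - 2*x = 2*l^3 - 19*l^2 - 10*l - 20*x^3 + x^2*(34*l - 98) + x*(-16*l^2 + 117*l + 10)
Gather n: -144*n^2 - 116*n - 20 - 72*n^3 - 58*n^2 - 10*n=-72*n^3 - 202*n^2 - 126*n - 20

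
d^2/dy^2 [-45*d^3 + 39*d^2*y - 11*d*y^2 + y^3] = -22*d + 6*y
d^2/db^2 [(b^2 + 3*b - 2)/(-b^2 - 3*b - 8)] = 20*(3*b^2 + 9*b + 1)/(b^6 + 9*b^5 + 51*b^4 + 171*b^3 + 408*b^2 + 576*b + 512)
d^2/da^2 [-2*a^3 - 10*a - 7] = -12*a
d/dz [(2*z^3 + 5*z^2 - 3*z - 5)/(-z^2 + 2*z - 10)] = (-2*z^4 + 8*z^3 - 53*z^2 - 110*z + 40)/(z^4 - 4*z^3 + 24*z^2 - 40*z + 100)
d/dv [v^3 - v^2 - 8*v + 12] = 3*v^2 - 2*v - 8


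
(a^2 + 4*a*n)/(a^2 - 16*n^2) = a/(a - 4*n)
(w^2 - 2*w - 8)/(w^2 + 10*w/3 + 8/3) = 3*(w - 4)/(3*w + 4)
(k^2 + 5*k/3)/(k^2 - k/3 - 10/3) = k/(k - 2)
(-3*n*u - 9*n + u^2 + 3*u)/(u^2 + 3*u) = (-3*n + u)/u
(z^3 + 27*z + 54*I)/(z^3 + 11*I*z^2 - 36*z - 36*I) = (z^2 - 3*I*z + 18)/(z^2 + 8*I*z - 12)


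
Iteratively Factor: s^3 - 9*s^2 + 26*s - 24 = (s - 4)*(s^2 - 5*s + 6) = (s - 4)*(s - 2)*(s - 3)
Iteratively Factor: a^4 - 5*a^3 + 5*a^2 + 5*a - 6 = (a - 2)*(a^3 - 3*a^2 - a + 3) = (a - 2)*(a - 1)*(a^2 - 2*a - 3) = (a - 2)*(a - 1)*(a + 1)*(a - 3)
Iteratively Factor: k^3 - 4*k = (k)*(k^2 - 4) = k*(k + 2)*(k - 2)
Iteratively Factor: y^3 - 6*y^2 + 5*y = (y)*(y^2 - 6*y + 5) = y*(y - 5)*(y - 1)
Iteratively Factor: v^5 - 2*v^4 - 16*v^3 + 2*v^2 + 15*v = (v + 1)*(v^4 - 3*v^3 - 13*v^2 + 15*v) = (v + 1)*(v + 3)*(v^3 - 6*v^2 + 5*v) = v*(v + 1)*(v + 3)*(v^2 - 6*v + 5) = v*(v - 1)*(v + 1)*(v + 3)*(v - 5)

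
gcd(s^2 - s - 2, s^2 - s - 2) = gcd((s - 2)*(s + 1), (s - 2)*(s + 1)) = s^2 - s - 2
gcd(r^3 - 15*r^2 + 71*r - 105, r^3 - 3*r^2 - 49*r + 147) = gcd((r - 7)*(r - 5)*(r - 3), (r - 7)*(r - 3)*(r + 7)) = r^2 - 10*r + 21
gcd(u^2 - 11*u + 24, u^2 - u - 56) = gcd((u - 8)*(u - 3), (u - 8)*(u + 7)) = u - 8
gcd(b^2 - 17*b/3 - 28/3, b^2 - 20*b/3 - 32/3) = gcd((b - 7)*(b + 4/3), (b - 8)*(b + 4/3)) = b + 4/3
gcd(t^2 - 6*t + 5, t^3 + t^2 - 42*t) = 1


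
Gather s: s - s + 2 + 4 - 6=0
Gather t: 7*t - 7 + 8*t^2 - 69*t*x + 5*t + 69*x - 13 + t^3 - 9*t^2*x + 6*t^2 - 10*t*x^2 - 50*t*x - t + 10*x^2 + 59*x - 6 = t^3 + t^2*(14 - 9*x) + t*(-10*x^2 - 119*x + 11) + 10*x^2 + 128*x - 26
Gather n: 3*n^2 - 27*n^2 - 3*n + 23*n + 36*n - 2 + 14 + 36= -24*n^2 + 56*n + 48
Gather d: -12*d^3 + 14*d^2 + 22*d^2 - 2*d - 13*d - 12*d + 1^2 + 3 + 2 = -12*d^3 + 36*d^2 - 27*d + 6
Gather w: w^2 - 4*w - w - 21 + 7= w^2 - 5*w - 14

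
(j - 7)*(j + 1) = j^2 - 6*j - 7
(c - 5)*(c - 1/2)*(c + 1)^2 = c^4 - 7*c^3/2 - 15*c^2/2 - c/2 + 5/2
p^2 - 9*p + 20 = (p - 5)*(p - 4)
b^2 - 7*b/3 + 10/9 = (b - 5/3)*(b - 2/3)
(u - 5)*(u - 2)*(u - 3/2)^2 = u^4 - 10*u^3 + 133*u^2/4 - 183*u/4 + 45/2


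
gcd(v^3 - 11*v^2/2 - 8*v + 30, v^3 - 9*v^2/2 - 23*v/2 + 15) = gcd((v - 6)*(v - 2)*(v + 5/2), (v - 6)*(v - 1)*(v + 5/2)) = v^2 - 7*v/2 - 15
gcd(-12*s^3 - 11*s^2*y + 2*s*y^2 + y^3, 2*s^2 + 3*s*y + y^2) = s + y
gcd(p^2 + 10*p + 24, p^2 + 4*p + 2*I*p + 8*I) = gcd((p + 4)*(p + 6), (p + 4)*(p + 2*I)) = p + 4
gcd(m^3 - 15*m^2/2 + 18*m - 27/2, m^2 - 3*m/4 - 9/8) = m - 3/2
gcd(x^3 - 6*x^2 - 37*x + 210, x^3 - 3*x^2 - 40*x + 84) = x^2 - x - 42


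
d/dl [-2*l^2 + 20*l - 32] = 20 - 4*l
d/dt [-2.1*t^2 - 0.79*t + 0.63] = -4.2*t - 0.79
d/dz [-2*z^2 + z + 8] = 1 - 4*z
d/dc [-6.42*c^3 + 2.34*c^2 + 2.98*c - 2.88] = -19.26*c^2 + 4.68*c + 2.98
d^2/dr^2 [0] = 0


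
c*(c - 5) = c^2 - 5*c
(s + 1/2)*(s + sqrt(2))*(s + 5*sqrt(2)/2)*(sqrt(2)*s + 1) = sqrt(2)*s^4 + sqrt(2)*s^3/2 + 8*s^3 + 4*s^2 + 17*sqrt(2)*s^2/2 + 5*s + 17*sqrt(2)*s/4 + 5/2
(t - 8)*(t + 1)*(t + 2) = t^3 - 5*t^2 - 22*t - 16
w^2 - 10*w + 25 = (w - 5)^2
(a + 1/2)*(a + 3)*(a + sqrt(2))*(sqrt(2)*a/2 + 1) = sqrt(2)*a^4/2 + 2*a^3 + 7*sqrt(2)*a^3/4 + 7*sqrt(2)*a^2/4 + 7*a^2 + 3*a + 7*sqrt(2)*a/2 + 3*sqrt(2)/2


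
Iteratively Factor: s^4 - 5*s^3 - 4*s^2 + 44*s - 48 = (s - 2)*(s^3 - 3*s^2 - 10*s + 24) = (s - 4)*(s - 2)*(s^2 + s - 6) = (s - 4)*(s - 2)^2*(s + 3)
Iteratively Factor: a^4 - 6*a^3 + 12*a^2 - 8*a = (a - 2)*(a^3 - 4*a^2 + 4*a) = (a - 2)^2*(a^2 - 2*a) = a*(a - 2)^2*(a - 2)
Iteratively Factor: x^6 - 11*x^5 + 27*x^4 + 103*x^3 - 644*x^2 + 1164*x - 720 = (x - 2)*(x^5 - 9*x^4 + 9*x^3 + 121*x^2 - 402*x + 360) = (x - 2)^2*(x^4 - 7*x^3 - 5*x^2 + 111*x - 180) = (x - 3)*(x - 2)^2*(x^3 - 4*x^2 - 17*x + 60) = (x - 3)*(x - 2)^2*(x + 4)*(x^2 - 8*x + 15) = (x - 5)*(x - 3)*(x - 2)^2*(x + 4)*(x - 3)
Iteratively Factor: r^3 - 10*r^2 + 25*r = (r - 5)*(r^2 - 5*r) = r*(r - 5)*(r - 5)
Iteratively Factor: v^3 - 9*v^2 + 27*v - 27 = (v - 3)*(v^2 - 6*v + 9) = (v - 3)^2*(v - 3)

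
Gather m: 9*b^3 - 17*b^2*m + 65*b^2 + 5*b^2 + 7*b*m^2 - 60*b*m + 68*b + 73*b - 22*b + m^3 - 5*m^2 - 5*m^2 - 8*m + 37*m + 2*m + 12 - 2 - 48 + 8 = 9*b^3 + 70*b^2 + 119*b + m^3 + m^2*(7*b - 10) + m*(-17*b^2 - 60*b + 31) - 30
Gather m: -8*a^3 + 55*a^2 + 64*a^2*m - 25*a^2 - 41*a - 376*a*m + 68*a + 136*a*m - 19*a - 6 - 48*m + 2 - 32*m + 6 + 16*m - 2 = -8*a^3 + 30*a^2 + 8*a + m*(64*a^2 - 240*a - 64)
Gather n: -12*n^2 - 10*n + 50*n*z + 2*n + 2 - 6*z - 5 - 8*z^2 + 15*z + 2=-12*n^2 + n*(50*z - 8) - 8*z^2 + 9*z - 1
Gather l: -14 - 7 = -21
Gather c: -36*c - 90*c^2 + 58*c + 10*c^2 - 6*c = -80*c^2 + 16*c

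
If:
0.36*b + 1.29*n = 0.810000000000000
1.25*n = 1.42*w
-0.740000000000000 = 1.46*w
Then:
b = 4.31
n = -0.58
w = -0.51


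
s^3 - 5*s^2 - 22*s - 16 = (s - 8)*(s + 1)*(s + 2)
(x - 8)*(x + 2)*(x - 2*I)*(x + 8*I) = x^4 - 6*x^3 + 6*I*x^3 - 36*I*x^2 - 96*x - 96*I*x - 256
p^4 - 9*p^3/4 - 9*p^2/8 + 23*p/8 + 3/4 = (p - 2)*(p - 3/2)*(p + 1/4)*(p + 1)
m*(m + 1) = m^2 + m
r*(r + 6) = r^2 + 6*r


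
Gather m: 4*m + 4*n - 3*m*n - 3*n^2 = m*(4 - 3*n) - 3*n^2 + 4*n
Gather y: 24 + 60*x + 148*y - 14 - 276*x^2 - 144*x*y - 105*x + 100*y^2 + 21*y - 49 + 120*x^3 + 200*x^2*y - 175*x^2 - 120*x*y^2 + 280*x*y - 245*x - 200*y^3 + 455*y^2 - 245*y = 120*x^3 - 451*x^2 - 290*x - 200*y^3 + y^2*(555 - 120*x) + y*(200*x^2 + 136*x - 76) - 39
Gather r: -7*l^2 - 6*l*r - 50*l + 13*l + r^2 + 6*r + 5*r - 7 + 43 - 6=-7*l^2 - 37*l + r^2 + r*(11 - 6*l) + 30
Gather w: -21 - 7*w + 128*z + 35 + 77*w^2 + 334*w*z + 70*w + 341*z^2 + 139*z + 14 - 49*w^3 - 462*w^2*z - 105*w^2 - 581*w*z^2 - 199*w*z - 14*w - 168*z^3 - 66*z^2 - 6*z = -49*w^3 + w^2*(-462*z - 28) + w*(-581*z^2 + 135*z + 49) - 168*z^3 + 275*z^2 + 261*z + 28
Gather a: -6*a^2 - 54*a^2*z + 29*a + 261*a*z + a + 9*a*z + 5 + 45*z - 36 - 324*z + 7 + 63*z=a^2*(-54*z - 6) + a*(270*z + 30) - 216*z - 24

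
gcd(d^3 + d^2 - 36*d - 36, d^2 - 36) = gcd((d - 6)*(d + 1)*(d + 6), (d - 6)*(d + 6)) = d^2 - 36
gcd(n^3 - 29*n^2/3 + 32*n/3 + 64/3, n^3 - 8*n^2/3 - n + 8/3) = n^2 - 5*n/3 - 8/3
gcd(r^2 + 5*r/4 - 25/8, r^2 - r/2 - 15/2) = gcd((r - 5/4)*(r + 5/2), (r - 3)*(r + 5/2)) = r + 5/2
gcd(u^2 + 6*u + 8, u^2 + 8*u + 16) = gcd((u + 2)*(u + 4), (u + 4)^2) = u + 4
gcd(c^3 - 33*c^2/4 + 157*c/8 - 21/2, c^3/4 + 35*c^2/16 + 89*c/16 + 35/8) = 1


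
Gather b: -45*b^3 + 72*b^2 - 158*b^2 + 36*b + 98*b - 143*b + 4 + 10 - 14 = -45*b^3 - 86*b^2 - 9*b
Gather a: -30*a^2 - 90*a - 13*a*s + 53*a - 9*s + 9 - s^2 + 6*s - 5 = -30*a^2 + a*(-13*s - 37) - s^2 - 3*s + 4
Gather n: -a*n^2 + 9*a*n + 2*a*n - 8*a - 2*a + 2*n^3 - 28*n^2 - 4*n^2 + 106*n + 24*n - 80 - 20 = -10*a + 2*n^3 + n^2*(-a - 32) + n*(11*a + 130) - 100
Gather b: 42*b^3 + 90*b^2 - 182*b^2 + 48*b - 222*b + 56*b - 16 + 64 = 42*b^3 - 92*b^2 - 118*b + 48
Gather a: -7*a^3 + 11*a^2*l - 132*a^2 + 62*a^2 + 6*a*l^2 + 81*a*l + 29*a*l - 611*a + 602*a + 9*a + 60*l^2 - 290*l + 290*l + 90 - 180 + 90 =-7*a^3 + a^2*(11*l - 70) + a*(6*l^2 + 110*l) + 60*l^2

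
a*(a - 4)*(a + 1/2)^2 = a^4 - 3*a^3 - 15*a^2/4 - a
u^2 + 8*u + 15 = (u + 3)*(u + 5)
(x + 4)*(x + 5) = x^2 + 9*x + 20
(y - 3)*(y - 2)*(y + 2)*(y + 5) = y^4 + 2*y^3 - 19*y^2 - 8*y + 60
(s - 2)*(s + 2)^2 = s^3 + 2*s^2 - 4*s - 8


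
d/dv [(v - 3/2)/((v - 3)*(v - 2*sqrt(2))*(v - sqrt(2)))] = ((3 - 2*v)*(v - 3)*(v - 2*sqrt(2)) + (3 - 2*v)*(v - 3)*(v - sqrt(2)) + (3 - 2*v)*(v - 2*sqrt(2))*(v - sqrt(2)) + 2*(v - 3)*(v - 2*sqrt(2))*(v - sqrt(2)))/(2*(v - 3)^2*(v - 2*sqrt(2))^2*(v - sqrt(2))^2)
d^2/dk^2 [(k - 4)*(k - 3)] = 2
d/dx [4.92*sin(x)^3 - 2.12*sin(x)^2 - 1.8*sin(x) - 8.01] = (14.76*sin(x)^2 - 4.24*sin(x) - 1.8)*cos(x)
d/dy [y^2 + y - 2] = 2*y + 1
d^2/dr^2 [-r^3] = -6*r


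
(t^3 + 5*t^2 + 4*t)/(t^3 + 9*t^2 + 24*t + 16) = t/(t + 4)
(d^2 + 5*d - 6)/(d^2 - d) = (d + 6)/d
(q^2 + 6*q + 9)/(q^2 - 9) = (q + 3)/(q - 3)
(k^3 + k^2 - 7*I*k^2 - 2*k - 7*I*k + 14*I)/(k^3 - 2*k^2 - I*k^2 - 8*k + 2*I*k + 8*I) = (k^2 - k*(1 + 7*I) + 7*I)/(k^2 - k*(4 + I) + 4*I)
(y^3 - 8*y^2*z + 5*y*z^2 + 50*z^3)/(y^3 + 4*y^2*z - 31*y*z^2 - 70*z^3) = (y - 5*z)/(y + 7*z)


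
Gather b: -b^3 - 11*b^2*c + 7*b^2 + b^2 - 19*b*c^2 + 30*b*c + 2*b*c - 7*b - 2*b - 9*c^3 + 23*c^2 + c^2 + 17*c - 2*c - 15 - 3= -b^3 + b^2*(8 - 11*c) + b*(-19*c^2 + 32*c - 9) - 9*c^3 + 24*c^2 + 15*c - 18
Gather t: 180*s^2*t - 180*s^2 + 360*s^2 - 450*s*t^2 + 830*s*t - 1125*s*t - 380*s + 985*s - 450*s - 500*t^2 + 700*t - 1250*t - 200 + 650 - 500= 180*s^2 + 155*s + t^2*(-450*s - 500) + t*(180*s^2 - 295*s - 550) - 50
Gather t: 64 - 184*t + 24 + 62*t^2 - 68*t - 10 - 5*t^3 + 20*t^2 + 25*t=-5*t^3 + 82*t^2 - 227*t + 78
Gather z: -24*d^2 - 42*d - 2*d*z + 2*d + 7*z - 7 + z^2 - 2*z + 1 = -24*d^2 - 40*d + z^2 + z*(5 - 2*d) - 6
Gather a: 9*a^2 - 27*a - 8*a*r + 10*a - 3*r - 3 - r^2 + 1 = 9*a^2 + a*(-8*r - 17) - r^2 - 3*r - 2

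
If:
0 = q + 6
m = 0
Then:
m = 0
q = -6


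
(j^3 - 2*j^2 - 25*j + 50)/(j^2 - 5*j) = j + 3 - 10/j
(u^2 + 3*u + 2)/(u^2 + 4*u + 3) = (u + 2)/(u + 3)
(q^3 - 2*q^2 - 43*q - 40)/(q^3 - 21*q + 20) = (q^2 - 7*q - 8)/(q^2 - 5*q + 4)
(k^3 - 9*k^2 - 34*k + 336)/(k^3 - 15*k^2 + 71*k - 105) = (k^2 - 2*k - 48)/(k^2 - 8*k + 15)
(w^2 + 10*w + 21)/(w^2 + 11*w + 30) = (w^2 + 10*w + 21)/(w^2 + 11*w + 30)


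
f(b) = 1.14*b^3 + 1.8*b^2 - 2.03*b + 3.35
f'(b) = 3.42*b^2 + 3.6*b - 2.03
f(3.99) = 96.32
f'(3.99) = 66.78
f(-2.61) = 0.64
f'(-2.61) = 11.87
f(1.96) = 14.87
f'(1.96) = 18.16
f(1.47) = 7.88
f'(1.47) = 10.65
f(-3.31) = -11.55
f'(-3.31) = 23.52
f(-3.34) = -12.27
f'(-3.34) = 24.10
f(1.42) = 7.36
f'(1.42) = 9.98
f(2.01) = 15.80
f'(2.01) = 19.02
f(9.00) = 961.94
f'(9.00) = 307.39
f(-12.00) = -1683.01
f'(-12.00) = 447.25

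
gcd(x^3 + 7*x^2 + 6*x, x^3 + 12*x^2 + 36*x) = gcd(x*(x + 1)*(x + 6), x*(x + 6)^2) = x^2 + 6*x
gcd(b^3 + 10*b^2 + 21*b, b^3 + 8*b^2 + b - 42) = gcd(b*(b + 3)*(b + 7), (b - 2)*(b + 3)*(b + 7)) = b^2 + 10*b + 21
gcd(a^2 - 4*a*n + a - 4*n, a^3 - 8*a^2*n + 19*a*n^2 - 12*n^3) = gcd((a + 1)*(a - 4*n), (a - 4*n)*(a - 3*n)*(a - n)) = a - 4*n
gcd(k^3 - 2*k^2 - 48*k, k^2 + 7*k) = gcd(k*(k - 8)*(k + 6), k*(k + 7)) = k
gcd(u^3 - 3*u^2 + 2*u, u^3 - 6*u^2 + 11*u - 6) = u^2 - 3*u + 2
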